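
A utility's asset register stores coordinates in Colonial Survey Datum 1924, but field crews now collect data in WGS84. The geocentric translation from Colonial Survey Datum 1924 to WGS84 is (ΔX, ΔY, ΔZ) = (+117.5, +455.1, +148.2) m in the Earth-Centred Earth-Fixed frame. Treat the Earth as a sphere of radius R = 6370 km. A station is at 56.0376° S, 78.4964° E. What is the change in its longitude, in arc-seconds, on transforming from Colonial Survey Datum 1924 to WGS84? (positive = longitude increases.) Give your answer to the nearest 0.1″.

Δλ = -1.4″

sin φ = -0.829404, cos φ = 0.558649, sin λ = 0.979912, cos λ = 0.199430.
East component: ΔE = −sin λ·ΔX + cos λ·ΔY = −(0.979912)(117.5) + (0.199430)(455.1) = -24.38 m.
1° of latitude spans πR/180 = 111177 m; at latitude φ, 1° of longitude spans that × cos φ = 62109.2 m, so Δλ = -24.38 / 62109.2 × 3600 = -1.413″.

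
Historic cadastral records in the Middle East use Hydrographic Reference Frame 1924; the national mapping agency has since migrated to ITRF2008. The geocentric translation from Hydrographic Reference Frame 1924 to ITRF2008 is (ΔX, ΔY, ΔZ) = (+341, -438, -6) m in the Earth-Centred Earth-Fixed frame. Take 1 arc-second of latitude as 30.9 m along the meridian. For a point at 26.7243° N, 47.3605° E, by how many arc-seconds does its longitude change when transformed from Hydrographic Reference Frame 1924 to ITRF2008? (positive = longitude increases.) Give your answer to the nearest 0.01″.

sin φ = 0.449698, cos φ = 0.893181, sin λ = 0.735630, cos λ = 0.677383.
East component: ΔE = −sin λ·ΔX + cos λ·ΔY = −(0.735630)(341) + (0.677383)(-438) = -547.54 m.
1° of latitude spans 3600 × 30.90 = 111240 m; at latitude φ, 1° of longitude spans that × cos φ = 99357.4 m, so Δλ = -547.54 / 99357.4 × 3600 = -19.839″.

Δλ = -19.84″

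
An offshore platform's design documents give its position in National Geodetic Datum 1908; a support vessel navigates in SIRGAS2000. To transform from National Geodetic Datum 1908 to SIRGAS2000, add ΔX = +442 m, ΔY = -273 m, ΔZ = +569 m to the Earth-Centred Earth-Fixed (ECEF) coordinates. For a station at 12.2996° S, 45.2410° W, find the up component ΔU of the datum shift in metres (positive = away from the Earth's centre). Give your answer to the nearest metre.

ΔU = 372 m

At φ = -12.2996°, λ = -45.2410°: sin φ = -0.213024, cos φ = 0.977047, sin λ = -0.710075, cos λ = 0.704126.
ΔU = cos φ cos λ·ΔX + cos φ sin λ·ΔY + sin φ·ΔZ = (0.977047)(0.704126)(442) + (0.977047)(-0.710075)(-273) + (-0.213024)(569) = 372.27 m.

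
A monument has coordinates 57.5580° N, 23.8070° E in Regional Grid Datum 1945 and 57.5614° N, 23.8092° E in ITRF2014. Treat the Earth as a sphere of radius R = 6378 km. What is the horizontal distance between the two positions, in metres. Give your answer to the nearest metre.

Δφ = 57.5614° − 57.5580° = +0.0034°; Δλ = 23.8092° − 23.8070° = +0.0022°.
1° along a meridian = πR/180 = 111317 m.
ΔN = Δφ × 111317 = 378.5 m; ΔE = Δλ × 111317 × cos(57.5580°) = +0.0022 × 111317 × 0.536446 = 131.4 m.
Distance = √(ΔE² + ΔN²) = √(131.4² + 378.5²) = 400.6 m.

401 m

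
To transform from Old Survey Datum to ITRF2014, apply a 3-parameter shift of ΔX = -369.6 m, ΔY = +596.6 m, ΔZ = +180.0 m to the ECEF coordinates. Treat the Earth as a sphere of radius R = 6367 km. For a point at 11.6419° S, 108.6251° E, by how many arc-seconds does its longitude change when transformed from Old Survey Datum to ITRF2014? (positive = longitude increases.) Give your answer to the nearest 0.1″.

sin φ = -0.201794, cos φ = 0.979428, sin λ = 0.947629, cos λ = -0.319374.
East component: ΔE = −sin λ·ΔX + cos λ·ΔY = −(0.947629)(-369.6) + (-0.319374)(596.6) = 159.70 m.
1° of latitude spans πR/180 = 111125 m; at latitude φ, 1° of longitude spans that × cos φ = 108839.0 m, so Δλ = 159.70 / 108839.0 × 3600 = 5.282″.

Δλ = 5.3″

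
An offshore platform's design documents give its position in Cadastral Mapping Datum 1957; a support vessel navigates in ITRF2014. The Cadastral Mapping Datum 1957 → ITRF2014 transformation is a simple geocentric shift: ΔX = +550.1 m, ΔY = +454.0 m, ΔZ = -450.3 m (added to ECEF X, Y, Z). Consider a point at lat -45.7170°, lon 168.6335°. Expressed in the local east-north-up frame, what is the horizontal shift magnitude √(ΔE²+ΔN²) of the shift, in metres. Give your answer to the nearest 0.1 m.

The local east axis at (φ, λ) is (−sin λ, cos λ, 0), so ΔE = −sin(168.6335°)·550.1 + cos(168.6335°)·454.0 = -553.51 m.
The local north axis is (−sin φ cos λ, −sin φ sin λ, cos φ), giving ΔN = -386.092 + 64.056 − 314.401 = -636.44 m.
Horizontal magnitude = √(ΔE² + ΔN²) = √((-553.51)² + (-636.44)²) = 843.46 m.

843.5 m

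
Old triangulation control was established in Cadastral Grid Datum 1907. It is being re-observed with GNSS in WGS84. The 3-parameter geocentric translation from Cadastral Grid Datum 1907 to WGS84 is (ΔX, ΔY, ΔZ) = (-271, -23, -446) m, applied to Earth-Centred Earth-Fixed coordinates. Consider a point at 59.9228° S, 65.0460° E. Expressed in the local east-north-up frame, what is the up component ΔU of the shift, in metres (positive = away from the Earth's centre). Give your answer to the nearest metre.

The local up (radial) axis is (cos φ cos λ, cos φ sin λ, sin φ), giving ΔU = -57.300 − 10.451 + 385.947 = 318.20 m.

ΔU = 318 m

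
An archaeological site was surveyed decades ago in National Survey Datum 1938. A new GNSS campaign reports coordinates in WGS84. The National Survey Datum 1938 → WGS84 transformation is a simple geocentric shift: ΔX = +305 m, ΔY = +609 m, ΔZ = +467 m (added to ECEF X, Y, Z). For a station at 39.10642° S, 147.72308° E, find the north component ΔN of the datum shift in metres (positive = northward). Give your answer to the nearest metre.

ΔN = 405 m

The local north axis is (−sin φ cos λ, −sin φ sin λ, cos φ), giving ΔN = -162.655 + 205.132 + 362.381 = 404.86 m.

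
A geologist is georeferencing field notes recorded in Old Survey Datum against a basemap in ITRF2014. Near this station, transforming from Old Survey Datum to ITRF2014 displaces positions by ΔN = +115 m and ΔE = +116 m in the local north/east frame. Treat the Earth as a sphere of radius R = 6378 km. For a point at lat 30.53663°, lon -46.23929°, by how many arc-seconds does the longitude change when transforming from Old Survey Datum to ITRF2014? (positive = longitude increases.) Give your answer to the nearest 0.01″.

At latitude 30.53663°, cos φ = 0.861305.
One radian of longitude at latitude φ spans R cos φ, so Δλ = ΔE / (R cos φ) = 116.0 / (6378000 × 0.861305) = 2.1116e-05 rad = 4.356″.

Δλ = 4.36″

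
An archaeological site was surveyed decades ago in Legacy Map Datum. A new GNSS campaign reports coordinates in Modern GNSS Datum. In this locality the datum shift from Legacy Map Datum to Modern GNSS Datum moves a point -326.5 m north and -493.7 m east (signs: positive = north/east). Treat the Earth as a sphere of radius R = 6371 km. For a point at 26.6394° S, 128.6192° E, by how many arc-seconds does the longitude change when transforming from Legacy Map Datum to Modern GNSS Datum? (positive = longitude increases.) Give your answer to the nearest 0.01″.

At latitude -26.6394°, cos φ = 0.893846.
One radian of longitude at latitude φ spans R cos φ, so Δλ = ΔE / (R cos φ) = -493.7 / (6371000 × 0.893846) = -8.6695e-05 rad = -17.882″.

Δλ = -17.88″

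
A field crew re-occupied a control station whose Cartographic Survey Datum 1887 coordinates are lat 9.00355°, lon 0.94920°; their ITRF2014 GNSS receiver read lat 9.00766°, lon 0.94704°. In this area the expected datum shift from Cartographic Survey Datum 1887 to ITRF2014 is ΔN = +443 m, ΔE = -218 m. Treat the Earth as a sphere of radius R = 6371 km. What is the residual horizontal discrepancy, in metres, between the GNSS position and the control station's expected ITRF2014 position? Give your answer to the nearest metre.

Observed coordinate differences: Δφ = +0.00411°, Δλ = -0.00216°.
Converting to metres (1° lat = 111195 m, cos φ = 0.987679): observed ΔN = 457.0 m, observed ΔE = -237.2 m.
Subtracting the expected shift leaves a residual of 457.0 − (443) = 14.0 m north and -237.2 − (-218) = -19.2 m east.
Residual distance = √(14.0² + (-19.2)²) = 23.8 m.

24 m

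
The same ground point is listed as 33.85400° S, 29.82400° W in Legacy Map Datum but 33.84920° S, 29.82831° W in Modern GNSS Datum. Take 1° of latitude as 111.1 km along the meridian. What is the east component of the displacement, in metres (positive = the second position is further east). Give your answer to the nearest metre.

ΔE = -398 m

Δφ = -33.84920° − -33.85400° = +0.00480°; Δλ = -29.82831° − -29.82400° = -0.00431°.
ΔN = Δφ × 111100 = 533.3 m; ΔE = Δλ × 111100 × cos(-33.85400°) = -0.00431 × 111100 × 0.830460 = -397.7 m.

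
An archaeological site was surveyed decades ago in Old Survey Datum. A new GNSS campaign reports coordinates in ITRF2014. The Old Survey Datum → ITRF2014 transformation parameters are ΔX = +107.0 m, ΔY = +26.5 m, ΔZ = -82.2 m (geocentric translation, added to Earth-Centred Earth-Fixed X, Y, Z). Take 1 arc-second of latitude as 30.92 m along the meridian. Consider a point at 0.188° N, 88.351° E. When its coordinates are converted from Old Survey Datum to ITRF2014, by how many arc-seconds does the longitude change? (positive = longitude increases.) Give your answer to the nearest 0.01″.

Δλ = -3.43″

sin φ = 0.003281, cos φ = 0.999995, sin λ = 0.999586, cos λ = 0.028777.
East component: ΔE = −sin λ·ΔX + cos λ·ΔY = −(0.999586)(107.0) + (0.028777)(26.5) = -106.19 m.
1° of latitude spans 3600 × 30.92 = 111312 m; at latitude φ, 1° of longitude spans that × cos φ = 111311.4 m, so Δλ = -106.19 / 111311.4 × 3600 = -3.434″.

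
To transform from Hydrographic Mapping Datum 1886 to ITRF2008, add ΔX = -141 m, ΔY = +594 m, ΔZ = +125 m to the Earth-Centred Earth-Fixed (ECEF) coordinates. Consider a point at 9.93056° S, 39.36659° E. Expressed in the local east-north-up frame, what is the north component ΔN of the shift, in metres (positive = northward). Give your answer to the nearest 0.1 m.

The local north axis is (−sin φ cos λ, −sin φ sin λ, cos φ), giving ΔN = -18.799 + 64.974 + 123.127 = 169.30 m.

ΔN = 169.3 m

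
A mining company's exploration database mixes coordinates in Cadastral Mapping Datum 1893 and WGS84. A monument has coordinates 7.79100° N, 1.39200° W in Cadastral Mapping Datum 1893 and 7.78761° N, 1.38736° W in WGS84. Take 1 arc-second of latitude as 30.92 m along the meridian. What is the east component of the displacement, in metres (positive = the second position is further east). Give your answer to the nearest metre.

Δφ = 7.78761° − 7.79100° = -0.00339°; Δλ = -1.38736° − -1.39200° = +0.00464°.
1° of latitude = 3600 × 30.92 = 111312 m.
ΔN = Δφ × 111312 = -377.3 m; ΔE = Δλ × 111312 × cos(7.79100°) = +0.00464 × 111312 × 0.990769 = 511.7 m.

ΔE = 512 m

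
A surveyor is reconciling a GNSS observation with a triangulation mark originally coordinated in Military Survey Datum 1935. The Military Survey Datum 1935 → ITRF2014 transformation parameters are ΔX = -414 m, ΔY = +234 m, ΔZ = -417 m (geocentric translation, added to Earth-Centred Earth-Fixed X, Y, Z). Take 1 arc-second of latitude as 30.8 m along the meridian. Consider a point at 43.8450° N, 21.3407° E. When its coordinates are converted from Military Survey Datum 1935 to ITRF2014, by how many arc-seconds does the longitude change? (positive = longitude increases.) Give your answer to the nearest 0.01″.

sin φ = 0.692710, cos φ = 0.721216, sin λ = 0.363913, cos λ = 0.931433.
East component: ΔE = −sin λ·ΔX + cos λ·ΔY = −(0.363913)(-414) + (0.931433)(234) = 368.62 m.
1° of latitude spans 3600 × 30.80 = 110880 m; at latitude φ, 1° of longitude spans that × cos φ = 79968.5 m, so Δλ = 368.62 / 79968.5 × 3600 = 16.594″.

Δλ = 16.59″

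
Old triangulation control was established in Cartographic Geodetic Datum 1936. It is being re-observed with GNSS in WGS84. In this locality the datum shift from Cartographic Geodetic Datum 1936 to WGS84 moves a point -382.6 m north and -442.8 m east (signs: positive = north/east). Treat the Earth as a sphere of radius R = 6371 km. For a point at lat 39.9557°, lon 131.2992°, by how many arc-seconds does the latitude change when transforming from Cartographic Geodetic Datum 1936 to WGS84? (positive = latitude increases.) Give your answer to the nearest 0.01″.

On a sphere of radius R, 1 rad of latitude = R, so Δφ = ΔN / R = -382.6 / 6371000 = -6.0053e-05 rad = -12.387″.

Δφ = -12.39″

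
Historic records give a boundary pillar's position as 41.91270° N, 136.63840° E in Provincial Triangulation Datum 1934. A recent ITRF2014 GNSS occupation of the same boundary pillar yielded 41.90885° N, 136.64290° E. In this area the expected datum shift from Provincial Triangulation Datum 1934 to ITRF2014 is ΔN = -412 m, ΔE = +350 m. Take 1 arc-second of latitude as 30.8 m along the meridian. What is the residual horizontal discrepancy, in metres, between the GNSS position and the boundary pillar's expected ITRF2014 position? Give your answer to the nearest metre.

Observed coordinate differences: Δφ = -0.00385°, Δλ = +0.00450°.
Converting to metres (1° lat = 110880 m, cos φ = 0.744163): observed ΔN = -426.9 m, observed ΔE = 371.3 m.
Subtracting the expected shift leaves a residual of -426.9 − (-412) = -14.9 m north and 371.3 − (350) = 21.3 m east.
Residual distance = √((-14.9)² + 21.3²) = 26.0 m.

26 m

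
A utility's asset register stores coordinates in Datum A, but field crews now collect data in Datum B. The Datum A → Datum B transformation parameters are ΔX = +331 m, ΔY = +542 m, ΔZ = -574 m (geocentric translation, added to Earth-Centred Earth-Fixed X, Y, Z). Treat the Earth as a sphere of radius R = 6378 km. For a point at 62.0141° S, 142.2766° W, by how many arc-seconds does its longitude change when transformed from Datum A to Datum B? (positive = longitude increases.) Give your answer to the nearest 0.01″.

sin φ = -0.883063, cos φ = 0.469254, sin λ = -0.611850, cos λ = -0.790974.
East component: ΔE = −sin λ·ΔX + cos λ·ΔY = −(-0.611850)(331) + (-0.790974)(542) = -226.19 m.
1° of latitude spans πR/180 = 111317 m; at latitude φ, 1° of longitude spans that × cos φ = 52236.0 m, so Δλ = -226.19 / 52236.0 × 3600 = -15.588″.

Δλ = -15.59″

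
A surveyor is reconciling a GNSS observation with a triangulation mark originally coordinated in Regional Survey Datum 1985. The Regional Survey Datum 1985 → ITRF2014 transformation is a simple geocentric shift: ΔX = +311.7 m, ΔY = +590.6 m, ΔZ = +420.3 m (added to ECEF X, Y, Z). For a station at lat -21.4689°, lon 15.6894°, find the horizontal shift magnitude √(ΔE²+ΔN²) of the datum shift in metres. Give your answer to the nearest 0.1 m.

The local east axis at (φ, λ) is (−sin λ, cos λ, 0), so ΔE = −sin(15.6894°)·311.7 + cos(15.6894°)·590.6 = 484.30 m.
The local north axis is (−sin φ cos λ, −sin φ sin λ, cos φ), giving ΔN = 109.831 + 58.454 + 391.138 = 559.42 m.
Horizontal magnitude = √(ΔE² + ΔN²) = √(484.30² + 559.42²) = 739.94 m.

739.9 m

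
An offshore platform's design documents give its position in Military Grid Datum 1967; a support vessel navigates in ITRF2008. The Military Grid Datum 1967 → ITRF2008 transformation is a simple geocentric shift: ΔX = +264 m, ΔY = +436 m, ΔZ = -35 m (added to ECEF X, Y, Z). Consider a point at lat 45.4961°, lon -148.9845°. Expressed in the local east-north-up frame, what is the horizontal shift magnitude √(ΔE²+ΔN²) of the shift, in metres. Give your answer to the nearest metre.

At φ = 45.4961°, λ = -148.9845°: sin φ = 0.713203, cos φ = 0.700958, sin λ = -0.515270, cos λ = -0.857028.
ΔE = −sin λ·ΔX + cos λ·ΔY = −(-0.515270)·(264) + (-0.857028)·(436) = -237.63 m.
ΔN = −sin φ cos λ·ΔX − sin φ sin λ·ΔY + cos φ·ΔZ = −(0.713203)(-0.857028)(264) − (0.713203)(-0.515270)(436) + (0.700958)(-35) = 297.06 m.
Horizontal magnitude = √(ΔE² + ΔN²) = √((-237.63)² + 297.06²) = 380.41 m.

380 m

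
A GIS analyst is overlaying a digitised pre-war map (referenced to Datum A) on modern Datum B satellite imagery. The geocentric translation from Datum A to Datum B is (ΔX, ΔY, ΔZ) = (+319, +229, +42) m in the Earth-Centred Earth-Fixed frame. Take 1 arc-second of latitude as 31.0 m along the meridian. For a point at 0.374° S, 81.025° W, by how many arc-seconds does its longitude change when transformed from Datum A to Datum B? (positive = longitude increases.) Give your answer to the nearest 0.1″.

sin φ = -0.006527, cos φ = 0.999979, sin λ = -0.987757, cos λ = 0.156003.
East component: ΔE = −sin λ·ΔX + cos λ·ΔY = −(-0.987757)(319) + (0.156003)(229) = 350.82 m.
1° of latitude spans 3600 × 31.00 = 111600 m; at latitude φ, 1° of longitude spans that × cos φ = 111597.6 m, so Δλ = 350.82 / 111597.6 × 3600 = 11.317″.

Δλ = 11.3″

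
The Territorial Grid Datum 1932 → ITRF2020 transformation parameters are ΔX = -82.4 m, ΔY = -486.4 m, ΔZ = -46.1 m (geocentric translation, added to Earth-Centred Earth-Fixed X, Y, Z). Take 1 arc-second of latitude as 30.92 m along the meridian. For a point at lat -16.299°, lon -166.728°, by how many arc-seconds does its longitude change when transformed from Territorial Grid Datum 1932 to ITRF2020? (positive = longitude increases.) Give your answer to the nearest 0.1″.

sin φ = -0.280650, cos φ = 0.959810, sin λ = -0.229574, cos λ = -0.973291.
East component: ΔE = −sin λ·ΔX + cos λ·ΔY = −(-0.229574)(-82.4) + (-0.973291)(-486.4) = 454.49 m.
1° of latitude spans 3600 × 30.92 = 111312 m; at latitude φ, 1° of longitude spans that × cos φ = 106838.4 m, so Δλ = 454.49 / 106838.4 × 3600 = 15.314″.

Δλ = 15.3″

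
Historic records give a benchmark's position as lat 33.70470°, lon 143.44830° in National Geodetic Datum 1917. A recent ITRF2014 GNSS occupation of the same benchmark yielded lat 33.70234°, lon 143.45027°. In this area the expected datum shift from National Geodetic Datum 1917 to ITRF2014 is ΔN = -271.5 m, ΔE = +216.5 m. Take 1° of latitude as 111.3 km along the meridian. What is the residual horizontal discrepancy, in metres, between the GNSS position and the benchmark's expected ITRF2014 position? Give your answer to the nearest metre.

35 m

Observed coordinate differences: Δφ = -0.00236°, Δλ = +0.00197°.
Converting to metres (1° lat = 111300 m, cos φ = 0.831909): observed ΔN = -262.7 m, observed ΔE = 182.4 m.
Subtracting the expected shift leaves a residual of -262.7 − (-271.5) = 8.8 m north and 182.4 − (216.5) = -34.1 m east.
Residual distance = √(8.8² + (-34.1)²) = 35.2 m.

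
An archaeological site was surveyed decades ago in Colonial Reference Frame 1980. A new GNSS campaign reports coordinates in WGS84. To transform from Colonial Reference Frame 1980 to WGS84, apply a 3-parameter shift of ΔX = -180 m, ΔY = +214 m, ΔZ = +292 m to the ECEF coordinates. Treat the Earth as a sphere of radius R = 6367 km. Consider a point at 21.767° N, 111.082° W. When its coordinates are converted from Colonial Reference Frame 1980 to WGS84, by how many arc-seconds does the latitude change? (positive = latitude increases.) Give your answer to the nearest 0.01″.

Δφ = 10.41″

sin φ = 0.370833, cos φ = 0.928700, sin λ = -0.933067, cos λ = -0.359704.
North component: ΔN = −sin φ cos λ·ΔX − sin φ sin λ·ΔY + cos φ·ΔZ = −(0.370833)(-0.359704)(-180) − (0.370833)(-0.933067)(214) + (0.928700)(292) = 321.22 m.
1° of latitude spans πR/180 = 111125 m, so Δφ = 321.22 / 111125 × 3600 = 10.406″.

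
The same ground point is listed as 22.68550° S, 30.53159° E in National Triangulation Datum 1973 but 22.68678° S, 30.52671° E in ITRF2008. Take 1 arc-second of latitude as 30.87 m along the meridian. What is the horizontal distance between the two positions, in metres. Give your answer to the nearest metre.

Δφ = -22.68678° − -22.68550° = -0.00128°; Δλ = 30.52671° − 30.53159° = -0.00488°.
1° of latitude = 3600 × 30.87 = 111132 m.
ΔN = Δφ × 111132 = -142.2 m; ΔE = Δλ × 111132 × cos(-22.68550°) = -0.00488 × 111132 × 0.922636 = -500.4 m.
Distance = √(ΔE² + ΔN²) = √((-500.4)² + (-142.2)²) = 520.2 m.

520 m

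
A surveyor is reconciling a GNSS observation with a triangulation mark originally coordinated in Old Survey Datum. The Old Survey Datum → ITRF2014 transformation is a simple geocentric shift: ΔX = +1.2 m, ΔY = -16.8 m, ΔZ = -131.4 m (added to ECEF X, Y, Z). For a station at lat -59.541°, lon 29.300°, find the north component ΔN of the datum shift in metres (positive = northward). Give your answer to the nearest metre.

ΔN = -73 m

At φ = -59.541°, λ = 29.300°: sin φ = -0.861992, cos φ = 0.506922, sin λ = 0.489382, cos λ = 0.872069.
ΔN = −sin φ cos λ·ΔX − sin φ sin λ·ΔY + cos φ·ΔZ = −(-0.861992)(0.872069)(1.2) − (-0.861992)(0.489382)(-16.8) + (0.506922)(-131.4) = -72.79 m.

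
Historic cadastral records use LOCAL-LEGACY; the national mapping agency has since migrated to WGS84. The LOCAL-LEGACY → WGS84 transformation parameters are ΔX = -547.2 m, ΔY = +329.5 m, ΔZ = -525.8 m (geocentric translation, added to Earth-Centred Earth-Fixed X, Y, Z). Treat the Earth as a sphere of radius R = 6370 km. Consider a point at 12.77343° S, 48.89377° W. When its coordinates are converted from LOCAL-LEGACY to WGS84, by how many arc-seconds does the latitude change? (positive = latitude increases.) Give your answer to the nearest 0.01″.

Δφ = -20.96″

sin φ = -0.221096, cos φ = 0.975252, sin λ = -0.753492, cos λ = 0.657457.
North component: ΔN = −sin φ cos λ·ΔX − sin φ sin λ·ΔY + cos φ·ΔZ = −(-0.221096)(0.657457)(-547.2) − (-0.221096)(-0.753492)(329.5) + (0.975252)(-525.8) = -647.22 m.
1° of latitude spans πR/180 = 111177 m, so Δφ = -647.22 / 111177 × 3600 = -20.957″.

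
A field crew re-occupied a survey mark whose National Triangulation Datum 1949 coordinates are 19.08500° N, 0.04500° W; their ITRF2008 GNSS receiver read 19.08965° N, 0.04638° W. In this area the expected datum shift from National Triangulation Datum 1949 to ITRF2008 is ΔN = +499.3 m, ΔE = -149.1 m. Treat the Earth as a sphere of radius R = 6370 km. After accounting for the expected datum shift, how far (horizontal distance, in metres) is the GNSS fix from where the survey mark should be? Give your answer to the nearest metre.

Observed coordinate differences: Δφ = +0.00465°, Δλ = -0.00138°.
Converting to metres (1° lat = 111177 m, cos φ = 0.945035): observed ΔN = 517.0 m, observed ΔE = -145.0 m.
Subtracting the expected shift leaves a residual of 517.0 − (499.3) = 17.7 m north and -145.0 − (-149.1) = 4.1 m east.
Residual distance = √(17.7² + 4.1²) = 18.1 m.

18 m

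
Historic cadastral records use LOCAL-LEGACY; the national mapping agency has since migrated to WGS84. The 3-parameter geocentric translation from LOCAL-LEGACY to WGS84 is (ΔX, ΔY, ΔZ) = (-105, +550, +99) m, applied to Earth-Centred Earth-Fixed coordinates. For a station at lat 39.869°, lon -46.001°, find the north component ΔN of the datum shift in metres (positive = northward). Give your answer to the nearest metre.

ΔN = 376 m

At φ = 39.869°, λ = -46.001°: sin φ = 0.641034, cos φ = 0.767512, sin λ = -0.719352, cos λ = 0.694646.
ΔN = −sin φ cos λ·ΔX − sin φ sin λ·ΔY + cos φ·ΔZ = −(0.641034)(0.694646)(-105) − (0.641034)(-0.719352)(550) + (0.767512)(99) = 376.36 m.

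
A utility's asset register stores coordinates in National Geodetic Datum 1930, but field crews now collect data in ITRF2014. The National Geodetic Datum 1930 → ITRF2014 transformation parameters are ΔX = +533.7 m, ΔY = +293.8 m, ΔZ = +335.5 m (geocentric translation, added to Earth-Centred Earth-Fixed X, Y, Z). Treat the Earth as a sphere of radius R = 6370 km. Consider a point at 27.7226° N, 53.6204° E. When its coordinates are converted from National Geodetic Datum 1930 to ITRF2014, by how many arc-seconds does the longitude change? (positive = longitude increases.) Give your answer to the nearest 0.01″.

Δλ = -9.34″

sin φ = 0.465191, cos φ = 0.885210, sin λ = 0.805105, cos λ = 0.593132.
East component: ΔE = −sin λ·ΔX + cos λ·ΔY = −(0.805105)(533.7) + (0.593132)(293.8) = -255.42 m.
1° of latitude spans πR/180 = 111177 m; at latitude φ, 1° of longitude spans that × cos φ = 98415.4 m, so Δλ = -255.42 / 98415.4 × 3600 = -9.343″.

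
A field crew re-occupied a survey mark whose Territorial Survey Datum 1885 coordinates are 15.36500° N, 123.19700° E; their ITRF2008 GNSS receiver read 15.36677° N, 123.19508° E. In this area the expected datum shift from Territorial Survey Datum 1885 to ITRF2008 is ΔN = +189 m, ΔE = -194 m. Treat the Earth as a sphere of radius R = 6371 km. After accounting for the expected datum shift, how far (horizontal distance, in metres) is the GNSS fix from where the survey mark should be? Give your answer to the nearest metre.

Observed coordinate differences: Δφ = +0.00177°, Δλ = -0.00192°.
Converting to metres (1° lat = 111195 m, cos φ = 0.964257): observed ΔN = 196.8 m, observed ΔE = -205.9 m.
Subtracting the expected shift leaves a residual of 196.8 − (189) = 7.8 m north and -205.9 − (-194) = -11.9 m east.
Residual distance = √(7.8² + (-11.9)²) = 14.2 m.

14 m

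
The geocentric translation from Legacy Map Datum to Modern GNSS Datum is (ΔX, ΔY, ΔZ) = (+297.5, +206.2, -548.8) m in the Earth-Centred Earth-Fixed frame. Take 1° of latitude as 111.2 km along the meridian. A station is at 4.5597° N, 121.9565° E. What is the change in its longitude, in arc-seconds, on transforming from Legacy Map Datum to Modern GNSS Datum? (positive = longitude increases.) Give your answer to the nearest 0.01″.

Δλ = -11.74″

sin φ = 0.079498, cos φ = 0.996835, sin λ = 0.848450, cos λ = -0.529275.
East component: ΔE = −sin λ·ΔX + cos λ·ΔY = −(0.848450)(297.5) + (-0.529275)(206.2) = -361.55 m.
1° of latitude spans 111200 m; at latitude φ, 1° of longitude spans that × cos φ = 110848.1 m, so Δλ = -361.55 / 110848.1 × 3600 = -11.742″.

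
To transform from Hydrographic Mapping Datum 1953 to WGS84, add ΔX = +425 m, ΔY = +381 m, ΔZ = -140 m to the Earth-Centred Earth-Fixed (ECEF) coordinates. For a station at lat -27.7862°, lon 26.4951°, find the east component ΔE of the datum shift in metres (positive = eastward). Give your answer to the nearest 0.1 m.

The local east axis at (φ, λ) is (−sin λ, cos λ, 0), so ΔE = −sin(26.4951°)·425 + cos(26.4951°)·381 = 151.38 m.

ΔE = 151.4 m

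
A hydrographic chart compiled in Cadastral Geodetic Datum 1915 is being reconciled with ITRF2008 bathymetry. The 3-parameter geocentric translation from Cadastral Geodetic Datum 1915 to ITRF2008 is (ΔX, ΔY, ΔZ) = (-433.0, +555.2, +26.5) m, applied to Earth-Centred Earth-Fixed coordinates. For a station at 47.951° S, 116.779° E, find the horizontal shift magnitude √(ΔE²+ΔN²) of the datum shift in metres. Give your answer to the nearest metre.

The local east axis at (φ, λ) is (−sin λ, cos λ, 0), so ΔE = −sin(116.779°)·(-433.0) + cos(116.779°)·555.2 = 136.42 m.
The local north axis is (−sin φ cos λ, −sin φ sin λ, cos φ), giving ΔN = 144.867 + 368.060 + 17.749 = 530.68 m.
Horizontal magnitude = √(ΔE² + ΔN²) = √(136.42² + 530.68²) = 547.93 m.

548 m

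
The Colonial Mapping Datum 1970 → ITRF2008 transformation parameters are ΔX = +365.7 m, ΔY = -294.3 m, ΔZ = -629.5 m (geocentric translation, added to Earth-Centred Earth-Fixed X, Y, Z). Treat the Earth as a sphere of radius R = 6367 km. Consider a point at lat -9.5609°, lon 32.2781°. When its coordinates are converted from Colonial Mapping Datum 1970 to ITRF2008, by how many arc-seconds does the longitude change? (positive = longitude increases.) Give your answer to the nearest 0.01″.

Δλ = -14.59″

sin φ = -0.166096, cos φ = 0.986110, sin λ = 0.534029, cos λ = 0.845466.
East component: ΔE = −sin λ·ΔX + cos λ·ΔY = −(0.534029)(365.7) + (0.845466)(-294.3) = -444.12 m.
1° of latitude spans πR/180 = 111125 m; at latitude φ, 1° of longitude spans that × cos φ = 109581.5 m, so Δλ = -444.12 / 109581.5 × 3600 = -14.590″.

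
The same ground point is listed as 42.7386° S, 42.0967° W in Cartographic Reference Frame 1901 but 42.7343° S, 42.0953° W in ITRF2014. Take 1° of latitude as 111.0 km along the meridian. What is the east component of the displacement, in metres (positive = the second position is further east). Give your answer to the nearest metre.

ΔE = 114 m

Δφ = -42.7343° − -42.7386° = +0.0043°; Δλ = -42.0953° − -42.0967° = +0.0014°.
ΔN = Δφ × 111000 = 477.3 m; ΔE = Δλ × 111000 × cos(-42.7386°) = +0.0014 × 111000 × 0.734458 = 114.1 m.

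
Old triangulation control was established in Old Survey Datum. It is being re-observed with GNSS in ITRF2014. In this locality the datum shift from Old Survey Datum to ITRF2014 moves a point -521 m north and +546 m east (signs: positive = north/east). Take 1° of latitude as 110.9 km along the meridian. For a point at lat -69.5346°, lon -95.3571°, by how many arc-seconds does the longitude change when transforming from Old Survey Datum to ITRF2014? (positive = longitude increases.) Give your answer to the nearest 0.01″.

At latitude -69.5346°, cos φ = 0.349642.
1° of longitude at this latitude = 110.9 × cos φ = 38.78 km, so Δλ = 546.0 / 38775.3 = 0.0140811° = 50.692″.

Δλ = 50.69″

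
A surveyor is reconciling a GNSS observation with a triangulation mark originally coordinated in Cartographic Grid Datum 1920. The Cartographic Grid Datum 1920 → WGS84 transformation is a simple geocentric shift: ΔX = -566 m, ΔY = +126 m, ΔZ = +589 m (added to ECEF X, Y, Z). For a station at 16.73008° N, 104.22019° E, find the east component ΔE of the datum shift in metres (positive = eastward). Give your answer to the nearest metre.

ΔE = 518 m

At φ = 16.73008°, λ = 104.22019°: sin φ = 0.287863, cos φ = 0.957672, sin λ = 0.969359, cos λ = -0.245649.
ΔE = −sin λ·ΔX + cos λ·ΔY = −(0.969359)·(-566) + (-0.245649)·(126) = 517.71 m.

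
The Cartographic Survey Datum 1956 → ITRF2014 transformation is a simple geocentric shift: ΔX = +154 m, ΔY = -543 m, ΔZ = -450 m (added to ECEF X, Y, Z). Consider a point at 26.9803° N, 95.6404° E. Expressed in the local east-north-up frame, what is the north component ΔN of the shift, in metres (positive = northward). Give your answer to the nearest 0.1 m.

At φ = 26.9803°, λ = 95.6404°: sin φ = 0.453684, cos φ = 0.891163, sin λ = 0.995158, cos λ = -0.098285.
ΔN = −sin φ cos λ·ΔX − sin φ sin λ·ΔY + cos φ·ΔZ = −(0.453684)(-0.098285)(154) − (0.453684)(0.995158)(-543) + (0.891163)(-450) = -149.00 m.

ΔN = -149.0 m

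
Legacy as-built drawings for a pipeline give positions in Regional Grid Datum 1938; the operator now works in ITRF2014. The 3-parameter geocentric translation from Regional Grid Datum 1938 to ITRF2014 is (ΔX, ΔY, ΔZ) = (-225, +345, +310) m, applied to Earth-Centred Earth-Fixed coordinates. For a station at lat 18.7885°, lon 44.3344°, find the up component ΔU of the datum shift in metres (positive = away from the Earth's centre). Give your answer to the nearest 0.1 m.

ΔU = 175.7 m

At φ = 18.7885°, λ = 44.3344°: sin φ = 0.322076, cos φ = 0.946714, sin λ = 0.698845, cos λ = 0.715273.
ΔU = cos φ cos λ·ΔX + cos φ sin λ·ΔY + sin φ·ΔZ = (0.946714)(0.715273)(-225) + (0.946714)(0.698845)(345) + (0.322076)(310) = 175.74 m.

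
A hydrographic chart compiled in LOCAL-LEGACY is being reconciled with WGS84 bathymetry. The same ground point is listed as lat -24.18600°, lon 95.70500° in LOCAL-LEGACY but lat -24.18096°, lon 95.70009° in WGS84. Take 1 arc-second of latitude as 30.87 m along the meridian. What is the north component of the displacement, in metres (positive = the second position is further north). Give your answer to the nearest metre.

Δφ = -24.18096° − -24.18600° = +0.00504°; Δλ = 95.70009° − 95.70500° = -0.00491°.
1° of latitude = 3600 × 30.87 = 111132 m.
ΔN = Δφ × 111132 = 560.1 m; ΔE = Δλ × 111132 × cos(-24.18600°) = -0.00491 × 111132 × 0.912220 = -497.8 m.

ΔN = 560 m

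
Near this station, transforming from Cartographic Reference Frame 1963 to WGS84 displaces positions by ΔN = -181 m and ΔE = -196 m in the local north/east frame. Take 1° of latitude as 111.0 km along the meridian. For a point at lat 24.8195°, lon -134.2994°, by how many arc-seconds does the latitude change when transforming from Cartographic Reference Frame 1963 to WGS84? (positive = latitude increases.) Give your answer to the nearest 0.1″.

Δφ = -5.9″

1° of latitude = 111.0 km, so Δφ = -181.0 / 111000 = -0.0016306° = -5.870″.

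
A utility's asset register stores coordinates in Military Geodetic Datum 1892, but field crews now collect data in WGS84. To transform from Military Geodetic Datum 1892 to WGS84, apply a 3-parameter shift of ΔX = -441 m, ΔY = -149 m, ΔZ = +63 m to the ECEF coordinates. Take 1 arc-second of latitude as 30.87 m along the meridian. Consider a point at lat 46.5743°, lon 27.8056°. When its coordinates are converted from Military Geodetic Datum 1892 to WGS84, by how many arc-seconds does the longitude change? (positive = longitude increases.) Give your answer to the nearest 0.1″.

Δλ = 3.5″

sin φ = 0.726266, cos φ = 0.687413, sin λ = 0.466473, cos λ = 0.884535.
East component: ΔE = −sin λ·ΔX + cos λ·ΔY = −(0.466473)(-441) + (0.884535)(-149) = 73.92 m.
1° of latitude spans 3600 × 30.87 = 111132 m; at latitude φ, 1° of longitude spans that × cos φ = 76393.6 m, so Δλ = 73.92 / 76393.6 × 3600 = 3.483″.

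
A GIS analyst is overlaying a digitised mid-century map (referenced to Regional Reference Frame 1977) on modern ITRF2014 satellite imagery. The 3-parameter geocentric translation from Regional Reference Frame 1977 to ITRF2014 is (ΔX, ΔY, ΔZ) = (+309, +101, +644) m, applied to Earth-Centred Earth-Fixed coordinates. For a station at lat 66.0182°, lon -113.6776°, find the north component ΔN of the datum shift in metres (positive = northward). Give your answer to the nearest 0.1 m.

At φ = 66.0182°, λ = -113.6776°: sin φ = 0.913675, cos φ = 0.406446, sin λ = -0.915820, cos λ = -0.401590.
ΔN = −sin φ cos λ·ΔX − sin φ sin λ·ΔY + cos φ·ΔZ = −(0.913675)(-0.401590)(309) − (0.913675)(-0.915820)(101) + (0.406446)(644) = 459.64 m.

ΔN = 459.6 m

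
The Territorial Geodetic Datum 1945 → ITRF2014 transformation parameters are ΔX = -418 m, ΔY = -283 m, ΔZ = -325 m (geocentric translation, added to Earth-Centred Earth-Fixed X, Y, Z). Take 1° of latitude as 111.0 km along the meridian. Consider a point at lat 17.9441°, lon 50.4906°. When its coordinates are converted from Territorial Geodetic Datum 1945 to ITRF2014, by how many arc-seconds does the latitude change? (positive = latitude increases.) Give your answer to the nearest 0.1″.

Δφ = -5.2″

sin φ = 0.308089, cos φ = 0.951358, sin λ = 0.771520, cos λ = 0.636205.
North component: ΔN = −sin φ cos λ·ΔX − sin φ sin λ·ΔY + cos φ·ΔZ = −(0.308089)(0.636205)(-418) − (0.308089)(0.771520)(-283) + (0.951358)(-325) = -159.99 m.
1° of latitude spans 111000 m, so Δφ = -159.99 / 111000 × 3600 = -5.189″.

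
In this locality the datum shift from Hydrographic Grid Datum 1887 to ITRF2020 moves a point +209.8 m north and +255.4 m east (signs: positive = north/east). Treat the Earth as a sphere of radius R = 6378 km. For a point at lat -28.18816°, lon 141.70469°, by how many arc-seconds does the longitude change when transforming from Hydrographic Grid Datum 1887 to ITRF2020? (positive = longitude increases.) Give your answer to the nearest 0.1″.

Δλ = 9.4″

At latitude -28.18816°, cos φ = 0.881401.
One radian of longitude at latitude φ spans R cos φ, so Δλ = ΔE / (R cos φ) = 255.4 / (6378000 × 0.881401) = 4.5432e-05 rad = 9.371″.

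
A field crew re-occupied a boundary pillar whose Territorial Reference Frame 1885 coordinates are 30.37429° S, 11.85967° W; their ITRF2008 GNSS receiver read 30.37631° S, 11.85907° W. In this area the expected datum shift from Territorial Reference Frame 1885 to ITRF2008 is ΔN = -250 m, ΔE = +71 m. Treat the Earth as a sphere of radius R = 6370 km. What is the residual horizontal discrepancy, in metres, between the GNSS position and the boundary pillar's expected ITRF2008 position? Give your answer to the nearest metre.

29 m

Observed coordinate differences: Δφ = -0.00202°, Δλ = +0.00060°.
Converting to metres (1° lat = 111177 m, cos φ = 0.862741): observed ΔN = -224.6 m, observed ΔE = 57.6 m.
Subtracting the expected shift leaves a residual of -224.6 − (-250) = 25.4 m north and 57.6 − (71) = -13.4 m east.
Residual distance = √(25.4² + (-13.4)²) = 28.8 m.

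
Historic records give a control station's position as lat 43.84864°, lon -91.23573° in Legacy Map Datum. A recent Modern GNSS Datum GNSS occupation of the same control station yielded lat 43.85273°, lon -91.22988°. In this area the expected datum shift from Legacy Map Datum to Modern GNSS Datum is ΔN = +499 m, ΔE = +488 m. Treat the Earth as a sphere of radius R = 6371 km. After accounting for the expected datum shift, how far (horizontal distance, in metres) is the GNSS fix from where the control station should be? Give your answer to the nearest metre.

48 m

Observed coordinate differences: Δφ = +0.00409°, Δλ = +0.00585°.
Converting to metres (1° lat = 111195 m, cos φ = 0.721172): observed ΔN = 454.8 m, observed ΔE = 469.1 m.
Subtracting the expected shift leaves a residual of 454.8 − (499) = -44.2 m north and 469.1 − (488) = -18.9 m east.
Residual distance = √((-44.2)² + (-18.9)²) = 48.1 m.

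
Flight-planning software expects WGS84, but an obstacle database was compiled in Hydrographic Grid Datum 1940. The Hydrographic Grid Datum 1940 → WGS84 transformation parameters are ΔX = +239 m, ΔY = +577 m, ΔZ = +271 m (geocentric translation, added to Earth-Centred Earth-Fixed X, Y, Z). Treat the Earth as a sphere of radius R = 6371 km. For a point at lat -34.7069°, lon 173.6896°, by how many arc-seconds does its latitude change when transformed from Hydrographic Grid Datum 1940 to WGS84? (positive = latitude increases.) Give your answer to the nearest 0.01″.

Δφ = 4.00″

sin φ = -0.569379, cos φ = 0.822075, sin λ = 0.109915, cos λ = -0.993941.
North component: ΔN = −sin φ cos λ·ΔX − sin φ sin λ·ΔY + cos φ·ΔZ = −(-0.569379)(-0.993941)(239) − (-0.569379)(0.109915)(577) + (0.822075)(271) = 123.64 m.
1° of latitude spans πR/180 = 111195 m, so Δφ = 123.64 / 111195 × 3600 = 4.003″.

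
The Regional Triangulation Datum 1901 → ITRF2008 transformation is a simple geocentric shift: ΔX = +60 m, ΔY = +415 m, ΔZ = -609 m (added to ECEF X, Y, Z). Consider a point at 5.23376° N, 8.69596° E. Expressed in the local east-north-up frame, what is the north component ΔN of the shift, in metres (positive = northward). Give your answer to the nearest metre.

The local north axis is (−sin φ cos λ, −sin φ sin λ, cos φ), giving ΔN = -5.410 − 5.723 − 606.461 = -617.59 m.

ΔN = -618 m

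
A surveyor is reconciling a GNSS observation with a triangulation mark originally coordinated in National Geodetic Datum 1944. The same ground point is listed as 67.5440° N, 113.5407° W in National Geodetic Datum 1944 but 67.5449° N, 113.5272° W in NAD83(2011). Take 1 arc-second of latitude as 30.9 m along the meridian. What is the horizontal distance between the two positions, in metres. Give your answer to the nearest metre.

582 m

Δφ = 67.5449° − 67.5440° = +0.0009°; Δλ = -113.5272° − -113.5407° = +0.0135°.
1° of latitude = 3600 × 30.90 = 111240 m.
ΔN = Δφ × 111240 = 100.1 m; ΔE = Δλ × 111240 × cos(67.5440°) = +0.0135 × 111240 × 0.381974 = 573.6 m.
Distance = √(ΔE² + ΔN²) = √(573.6² + 100.1²) = 582.3 m.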